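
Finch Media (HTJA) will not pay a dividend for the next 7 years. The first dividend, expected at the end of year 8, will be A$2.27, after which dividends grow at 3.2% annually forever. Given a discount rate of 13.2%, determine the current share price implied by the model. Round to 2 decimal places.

Deferred-dividend DDM. At t=7 the remaining stream is a growing perpetuity with first payment D_8 = 2.27.
V_7 = D_8/(r−g) = 2.27/(0.132−0.032) = 22.7000
P₀ = V_7/(1+r)^7 = 22.7000/(1+0.132)^7 = 9.5302

A$9.53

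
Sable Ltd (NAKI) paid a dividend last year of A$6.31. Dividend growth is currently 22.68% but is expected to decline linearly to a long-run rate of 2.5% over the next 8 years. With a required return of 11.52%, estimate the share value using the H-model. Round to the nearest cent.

H-model: P₀ = D₀[(1+g_L) + H(g_S−g_L)]/(r−g_L), with H = 8/2 = 4.
P₀ = 6.31 × [(1+0.025) + 4×(0.2268−0.025)] / (0.1152−0.025)
   = 6.31 × 1.8322 / 0.0902 = 128.1727

A$128.17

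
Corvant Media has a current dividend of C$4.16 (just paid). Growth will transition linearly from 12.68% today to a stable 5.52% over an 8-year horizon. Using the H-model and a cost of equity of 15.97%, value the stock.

C$53.41

H-model: P₀ = D₀[(1+g_L) + H(g_S−g_L)]/(r−g_L), with H = 8/2 = 4.
P₀ = 4.16 × [(1+0.0552) + 4×(0.1268−0.0552)] / (0.1597−0.0552)
   = 4.16 × 1.3416 / 0.1045 = 53.4072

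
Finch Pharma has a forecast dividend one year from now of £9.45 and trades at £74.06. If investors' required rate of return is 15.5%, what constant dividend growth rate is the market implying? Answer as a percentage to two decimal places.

2.74%

From P₀ = D₁/(r − g), the implied growth is g = r − D₁/P₀.
g = 0.155 − 9.45/74.06 = 0.155 − 0.12760 = 0.02740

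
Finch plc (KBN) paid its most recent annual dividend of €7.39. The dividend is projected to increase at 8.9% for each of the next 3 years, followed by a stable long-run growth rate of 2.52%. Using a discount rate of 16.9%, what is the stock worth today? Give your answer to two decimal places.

Two-stage DDM. Project D₁…D_3 at 0.089, terminal growth 0.0252, discount at r = 0.169.
D_1 = 8.0477
D_2 = 8.7640
D_3 = 9.5439
Terminal value at t=3: TV = D_4/(r−g) = 9.7845/(0.169−0.0252) = 68.0421
P₀ = 8.0477/(1+0.169)^1 + 8.7640/(1+0.169)^2 + 9.5439/(1+0.169)^3 + 68.0421/(1+0.169)^3 = 61.8643

€61.86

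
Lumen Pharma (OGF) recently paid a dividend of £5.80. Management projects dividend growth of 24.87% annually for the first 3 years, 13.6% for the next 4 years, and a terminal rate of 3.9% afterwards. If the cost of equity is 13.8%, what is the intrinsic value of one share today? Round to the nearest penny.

Three-stage DDM. Project D₁…D_7; terminal Gordon value at t=7 with g = 0.039; discount at r = 0.138.
D_1 = 7.2425
D_2 = 9.0437
D_3 = 11.2928
D_4 = 12.8286
D_5 = 14.5733
D_6 = 16.5553
D_7 = 18.8068
TV_7 = 19.5403/(0.138−0.039) = 197.3768
P₀ = Σ Dₜ/(1+r)ᵗ + TV_7/(1+r)^7 = 131.3806

£131.38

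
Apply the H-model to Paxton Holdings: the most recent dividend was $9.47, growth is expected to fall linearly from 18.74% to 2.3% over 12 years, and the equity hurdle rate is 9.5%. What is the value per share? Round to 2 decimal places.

$264.29

H-model: P₀ = D₀[(1+g_L) + H(g_S−g_L)]/(r−g_L), with H = 12/2 = 6.
P₀ = 9.47 × [(1+0.023) + 6×(0.1874−0.023)] / (0.095−0.023)
   = 9.47 × 2.0094 / 0.072 = 264.2919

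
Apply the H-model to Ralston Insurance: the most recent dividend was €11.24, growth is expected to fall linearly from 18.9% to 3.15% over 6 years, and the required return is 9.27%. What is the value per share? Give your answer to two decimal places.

H-model: P₀ = D₀[(1+g_L) + H(g_S−g_L)]/(r−g_L), with H = 6/2 = 3.
P₀ = 11.24 × [(1+0.0315) + 3×(0.189−0.0315)] / (0.0927−0.0315)
   = 11.24 × 1.5040 / 0.0612 = 276.2248

€276.22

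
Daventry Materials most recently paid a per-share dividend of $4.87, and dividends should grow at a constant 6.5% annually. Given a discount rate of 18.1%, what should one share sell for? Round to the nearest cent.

Gordon growth model: P₀ = D₁/(r − g). D₁ = 4.87 × (1 + 0.065) = 5.1865.
P₀ = 5.1865 / (0.181 − 0.065) = 5.1865 / 0.116 = 44.7116

$44.71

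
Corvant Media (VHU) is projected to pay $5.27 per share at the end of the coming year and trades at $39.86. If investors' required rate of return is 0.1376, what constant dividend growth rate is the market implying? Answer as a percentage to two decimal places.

From P₀ = D₁/(r − g), the implied growth is g = r − D₁/P₀.
g = 0.1376 − 5.27/39.86 = 0.1376 − 0.13221 = 0.00539

0.54%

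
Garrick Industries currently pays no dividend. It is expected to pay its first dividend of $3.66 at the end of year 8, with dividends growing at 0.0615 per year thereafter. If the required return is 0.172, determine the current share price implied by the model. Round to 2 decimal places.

Deferred-dividend DDM. At t=7 the remaining stream is a growing perpetuity with first payment D_8 = 3.66.
V_7 = D_8/(r−g) = 3.66/(0.172−0.0615) = 33.1222
P₀ = V_7/(1+r)^7 = 33.1222/(1+0.172)^7 = 10.9050

$10.90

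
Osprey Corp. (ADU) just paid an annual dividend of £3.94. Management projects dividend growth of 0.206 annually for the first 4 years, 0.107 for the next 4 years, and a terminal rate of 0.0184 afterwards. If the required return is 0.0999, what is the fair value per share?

£116.11

Three-stage DDM. Project D₁…D_8; terminal Gordon value at t=8 with g = 0.0184; discount at r = 0.0999.
D_1 = 4.7516
D_2 = 5.7305
D_3 = 6.9110
D_4 = 8.3346
D_5 = 9.2264
D_6 = 10.2136
D_7 = 11.3065
D_8 = 12.5163
TV_8 = 12.7466/(0.0999−0.0184) = 156.4000
P₀ = Σ Dₜ/(1+r)ᵗ + TV_8/(1+r)^8 = 116.1090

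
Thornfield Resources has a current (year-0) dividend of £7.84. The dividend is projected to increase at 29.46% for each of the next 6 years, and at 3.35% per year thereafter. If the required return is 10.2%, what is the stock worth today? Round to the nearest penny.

Two-stage DDM. Project D₁…D_6 at 0.2946, terminal growth 0.0335, discount at r = 0.102.
D_1 = 10.1497
D_2 = 13.1398
D_3 = 17.0107
D_4 = 22.0221
D_5 = 28.5098
D_6 = 36.9088
Terminal value at t=6: TV = D_7/(r−g) = 38.1452/(0.102−0.0335) = 556.8646
P₀ = 10.1497/(1+0.102)^1 + 13.1398/(1+0.102)^2 + 17.0107/(1+0.102)^3 + 22.0221/(1+0.102)^4 + 28.5098/(1+0.102)^5 + 36.9088/(1+0.102)^6 + 556.8646/(1+0.102)^6 = 396.7522

£396.75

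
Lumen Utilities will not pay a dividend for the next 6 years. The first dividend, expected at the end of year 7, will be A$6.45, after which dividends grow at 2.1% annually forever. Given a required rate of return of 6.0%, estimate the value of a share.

A$116.59

Deferred-dividend DDM. At t=6 the remaining stream is a growing perpetuity with first payment D_7 = 6.45.
V_6 = D_7/(r−g) = 6.45/(0.06−0.021) = 165.3846
P₀ = V_6/(1+r)^6 = 165.3846/(1+0.06)^6 = 116.5896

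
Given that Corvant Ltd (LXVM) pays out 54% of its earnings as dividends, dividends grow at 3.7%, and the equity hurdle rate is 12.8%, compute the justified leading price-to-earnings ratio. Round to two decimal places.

5.93

Justified leading P/E = b/(r−g) = 0.54/(0.128−0.037) = 5.9341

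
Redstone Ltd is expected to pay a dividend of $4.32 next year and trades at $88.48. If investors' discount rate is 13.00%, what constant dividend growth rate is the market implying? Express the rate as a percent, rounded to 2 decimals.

8.12%

From P₀ = D₁/(r − g), the implied growth is g = r − D₁/P₀.
g = 0.13 − 4.32/88.48 = 0.13 − 0.04882 = 0.08118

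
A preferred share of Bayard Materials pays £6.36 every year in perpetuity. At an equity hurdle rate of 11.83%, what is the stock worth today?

£53.76

Zero-growth DDM (perpetuity): P₀ = D/r = 6.36 / 0.1183 = 53.7616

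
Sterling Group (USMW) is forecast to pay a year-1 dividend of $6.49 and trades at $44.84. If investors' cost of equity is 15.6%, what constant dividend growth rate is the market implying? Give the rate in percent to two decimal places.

1.13%

From P₀ = D₁/(r − g), the implied growth is g = r − D₁/P₀.
g = 0.156 − 6.49/44.84 = 0.156 − 0.14474 = 0.01126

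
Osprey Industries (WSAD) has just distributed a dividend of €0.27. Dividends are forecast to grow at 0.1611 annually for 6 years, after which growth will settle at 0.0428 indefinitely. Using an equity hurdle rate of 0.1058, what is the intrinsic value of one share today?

Two-stage DDM. Project D₁…D_6 at 0.1611, terminal growth 0.0428, discount at r = 0.1058.
D_1 = 0.3135
D_2 = 0.3640
D_3 = 0.4226
D_4 = 0.4907
D_5 = 0.5698
D_6 = 0.6616
Terminal value at t=6: TV = D_7/(r−g) = 0.6899/(0.1058−0.0428) = 10.9507
P₀ = 0.3135/(1+0.1058)^1 + 0.3640/(1+0.1058)^2 + 0.4226/(1+0.1058)^3 + 0.4907/(1+0.1058)^4 + 0.5698/(1+0.1058)^5 + 0.6616/(1+0.1058)^6 + 10.9507/(1+0.1058)^6 = 7.9178

€7.92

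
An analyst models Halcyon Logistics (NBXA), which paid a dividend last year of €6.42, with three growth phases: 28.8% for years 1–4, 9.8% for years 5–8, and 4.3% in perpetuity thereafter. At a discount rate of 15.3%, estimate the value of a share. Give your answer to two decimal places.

€147.53

Three-stage DDM. Project D₁…D_8; terminal Gordon value at t=8 with g = 0.043; discount at r = 0.153.
D_1 = 8.2690
D_2 = 10.6504
D_3 = 13.7177
D_4 = 17.6685
D_5 = 19.4000
D_6 = 21.3012
D_7 = 23.3887
D_8 = 25.6808
TV_8 = 26.7850/(0.153−0.043) = 243.5003
P₀ = Σ Dₜ/(1+r)ᵗ + TV_8/(1+r)^8 = 147.5309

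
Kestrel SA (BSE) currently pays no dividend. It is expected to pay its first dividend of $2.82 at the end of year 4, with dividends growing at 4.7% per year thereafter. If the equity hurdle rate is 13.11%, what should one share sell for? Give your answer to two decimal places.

$23.17

Deferred-dividend DDM. At t=3 the remaining stream is a growing perpetuity with first payment D_4 = 2.82.
V_3 = D_4/(r−g) = 2.82/(0.1311−0.047) = 33.5315
P₀ = V_3/(1+r)^3 = 33.5315/(1+0.1311)^3 = 23.1713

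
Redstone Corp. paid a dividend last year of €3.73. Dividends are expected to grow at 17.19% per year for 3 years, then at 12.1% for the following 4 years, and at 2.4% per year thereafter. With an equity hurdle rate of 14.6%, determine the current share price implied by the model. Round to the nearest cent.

Three-stage DDM. Project D₁…D_7; terminal Gordon value at t=7 with g = 0.024; discount at r = 0.146.
D_1 = 4.3712
D_2 = 5.1226
D_3 = 6.0032
D_4 = 6.7296
D_5 = 7.5438
D_6 = 8.4566
D_7 = 9.4799
TV_7 = 9.7074/(0.146−0.024) = 79.5688
P₀ = Σ Dₜ/(1+r)ᵗ + TV_7/(1+r)^7 = 57.4582

€57.46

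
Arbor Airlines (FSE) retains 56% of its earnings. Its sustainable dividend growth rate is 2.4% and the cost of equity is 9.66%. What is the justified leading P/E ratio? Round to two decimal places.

Payout ratio b = 1 − 0.56 = 0.44.
Justified leading P/E = b/(r−g) = 0.44/(0.0966−0.024) = 6.0606

6.06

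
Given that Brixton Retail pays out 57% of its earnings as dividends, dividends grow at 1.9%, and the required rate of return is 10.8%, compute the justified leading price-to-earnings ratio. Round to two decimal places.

6.40

Justified leading P/E = b/(r−g) = 0.57/(0.108−0.019) = 6.4045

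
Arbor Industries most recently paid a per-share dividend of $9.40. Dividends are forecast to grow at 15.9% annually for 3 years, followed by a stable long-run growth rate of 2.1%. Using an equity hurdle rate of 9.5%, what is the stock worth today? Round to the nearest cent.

Two-stage DDM. Project D₁…D_3 at 0.159, terminal growth 0.021, discount at r = 0.095.
D_1 = 10.8946
D_2 = 12.6268
D_3 = 14.6345
Terminal value at t=3: TV = D_4/(r−g) = 14.9418/(0.095−0.021) = 201.9167
P₀ = 10.8946/(1+0.095)^1 + 12.6268/(1+0.095)^2 + 14.6345/(1+0.095)^3 + 201.9167/(1+0.095)^3 = 185.4174

$185.42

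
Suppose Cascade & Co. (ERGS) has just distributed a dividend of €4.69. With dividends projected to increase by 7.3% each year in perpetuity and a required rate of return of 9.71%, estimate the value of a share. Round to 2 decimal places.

€208.81

Gordon growth model: P₀ = D₁/(r − g). D₁ = 4.69 × (1 + 0.073) = 5.0324.
P₀ = 5.0324 / (0.0971 − 0.073) = 5.0324 / 0.0241 = 208.8120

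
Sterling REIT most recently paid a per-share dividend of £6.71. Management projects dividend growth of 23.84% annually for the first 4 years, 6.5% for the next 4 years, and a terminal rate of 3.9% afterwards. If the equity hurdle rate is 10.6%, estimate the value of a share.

£214.94

Three-stage DDM. Project D₁…D_8; terminal Gordon value at t=8 with g = 0.039; discount at r = 0.106.
D_1 = 8.3097
D_2 = 10.2907
D_3 = 12.7440
D_4 = 15.7822
D_5 = 16.8080
D_6 = 17.9005
D_7 = 19.0640
D_8 = 20.3032
TV_8 = 21.0950/(0.106−0.039) = 314.8513
P₀ = Σ Dₜ/(1+r)ᵗ + TV_8/(1+r)^8 = 214.9407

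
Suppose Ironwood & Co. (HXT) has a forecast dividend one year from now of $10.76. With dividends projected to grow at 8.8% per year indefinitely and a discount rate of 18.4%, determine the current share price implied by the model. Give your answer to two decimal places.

Gordon growth model: P₀ = D₁/(r − g), with D₁ = 10.76 given directly.
P₀ = 10.7600 / (0.184 − 0.088) = 10.7600 / 0.096 = 112.0833

$112.08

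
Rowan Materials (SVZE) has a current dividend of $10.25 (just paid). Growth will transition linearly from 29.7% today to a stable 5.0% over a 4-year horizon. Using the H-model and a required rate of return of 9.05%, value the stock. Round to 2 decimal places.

H-model: P₀ = D₀[(1+g_L) + H(g_S−g_L)]/(r−g_L), with H = 4/2 = 2.
P₀ = 10.25 × [(1+0.05) + 2×(0.297−0.05)] / (0.0905−0.05)
   = 10.25 × 1.5440 / 0.0405 = 390.7654

$390.77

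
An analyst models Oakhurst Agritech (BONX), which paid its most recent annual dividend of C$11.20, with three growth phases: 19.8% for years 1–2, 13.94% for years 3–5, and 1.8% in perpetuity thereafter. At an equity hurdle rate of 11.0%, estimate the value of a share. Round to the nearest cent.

Three-stage DDM. Project D₁…D_5; terminal Gordon value at t=5 with g = 0.018; discount at r = 0.11.
D_1 = 13.4176
D_2 = 16.0743
D_3 = 18.3150
D_4 = 20.8682
D_5 = 23.7772
TV_5 = 24.2052/(0.11−0.018) = 263.0996
P₀ = Σ Dₜ/(1+r)ᵗ + TV_5/(1+r)^5 = 222.5199

C$222.52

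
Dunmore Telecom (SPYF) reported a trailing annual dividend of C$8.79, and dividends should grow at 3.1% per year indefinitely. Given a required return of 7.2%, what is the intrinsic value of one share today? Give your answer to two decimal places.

C$221.04

Gordon growth model: P₀ = D₁/(r − g). D₁ = 8.79 × (1 + 0.031) = 9.0625.
P₀ = 9.0625 / (0.072 − 0.031) = 9.0625 / 0.041 = 221.0363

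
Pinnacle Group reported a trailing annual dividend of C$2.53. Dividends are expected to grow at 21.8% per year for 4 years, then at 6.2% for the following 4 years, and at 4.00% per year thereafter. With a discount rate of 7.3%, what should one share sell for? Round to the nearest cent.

C$157.45

Three-stage DDM. Project D₁…D_8; terminal Gordon value at t=8 with g = 0.04; discount at r = 0.073.
D_1 = 3.0815
D_2 = 3.7533
D_3 = 4.5715
D_4 = 5.5681
D_5 = 5.9134
D_6 = 6.2800
D_7 = 6.6693
D_8 = 7.0828
TV_8 = 7.3662/(0.073−0.04) = 223.2169
P₀ = Σ Dₜ/(1+r)ᵗ + TV_8/(1+r)^8 = 157.4459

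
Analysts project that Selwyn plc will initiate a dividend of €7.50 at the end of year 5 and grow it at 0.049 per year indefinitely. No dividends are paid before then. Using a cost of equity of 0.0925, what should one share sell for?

€121.03

Deferred-dividend DDM. At t=4 the remaining stream is a growing perpetuity with first payment D_5 = 7.50.
V_4 = D_5/(r−g) = 7.50/(0.0925−0.049) = 172.4138
P₀ = V_4/(1+r)^4 = 172.4138/(1+0.0925)^4 = 121.0281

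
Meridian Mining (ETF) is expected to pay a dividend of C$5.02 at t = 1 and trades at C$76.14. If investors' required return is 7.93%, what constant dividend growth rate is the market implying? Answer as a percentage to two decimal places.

1.34%

From P₀ = D₁/(r − g), the implied growth is g = r − D₁/P₀.
g = 0.0793 − 5.02/76.14 = 0.0793 − 0.06593 = 0.01337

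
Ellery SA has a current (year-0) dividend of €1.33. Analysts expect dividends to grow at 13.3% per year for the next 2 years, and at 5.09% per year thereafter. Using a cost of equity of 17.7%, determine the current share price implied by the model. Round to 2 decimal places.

€12.78

Two-stage DDM. Project D₁…D_2 at 0.133, terminal growth 0.0509, discount at r = 0.177.
D_1 = 1.5069
D_2 = 1.7073
Terminal value at t=2: TV = D_3/(r−g) = 1.7942/(0.177−0.0509) = 14.2285
P₀ = 1.5069/(1+0.177)^1 + 1.7073/(1+0.177)^2 + 14.2285/(1+0.177)^2 = 12.7835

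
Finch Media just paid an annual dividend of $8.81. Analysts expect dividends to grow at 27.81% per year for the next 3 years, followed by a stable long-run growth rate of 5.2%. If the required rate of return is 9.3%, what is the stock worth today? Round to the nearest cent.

$397.88

Two-stage DDM. Project D₁…D_3 at 0.2781, terminal growth 0.052, discount at r = 0.093.
D_1 = 11.2601
D_2 = 14.3915
D_3 = 18.3938
Terminal value at t=3: TV = D_4/(r−g) = 19.3502/(0.093−0.052) = 471.9569
P₀ = 11.2601/(1+0.093)^1 + 14.3915/(1+0.093)^2 + 18.3938/(1+0.093)^3 + 471.9569/(1+0.093)^3 = 397.8800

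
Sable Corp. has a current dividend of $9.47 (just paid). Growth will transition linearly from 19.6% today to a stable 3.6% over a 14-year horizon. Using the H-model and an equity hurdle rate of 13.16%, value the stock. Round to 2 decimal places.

$213.57

H-model: P₀ = D₀[(1+g_L) + H(g_S−g_L)]/(r−g_L), with H = 14/2 = 7.
P₀ = 9.47 × [(1+0.036) + 7×(0.196−0.036)] / (0.1316−0.036)
   = 9.47 × 2.1560 / 0.0956 = 213.5703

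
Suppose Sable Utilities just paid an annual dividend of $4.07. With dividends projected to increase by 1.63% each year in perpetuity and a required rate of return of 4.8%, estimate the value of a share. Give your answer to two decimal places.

Gordon growth model: P₀ = D₁/(r − g). D₁ = 4.07 × (1 + 0.0163) = 4.1363.
P₀ = 4.1363 / (0.048 − 0.0163) = 4.1363 / 0.0317 = 130.4839

$130.48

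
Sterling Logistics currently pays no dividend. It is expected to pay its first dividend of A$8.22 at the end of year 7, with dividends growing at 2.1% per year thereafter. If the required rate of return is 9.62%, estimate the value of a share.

Deferred-dividend DDM. At t=6 the remaining stream is a growing perpetuity with first payment D_7 = 8.22.
V_6 = D_7/(r−g) = 8.22/(0.0962−0.021) = 109.3085
P₀ = V_6/(1+r)^6 = 109.3085/(1+0.0962)^6 = 62.9963

A$63.00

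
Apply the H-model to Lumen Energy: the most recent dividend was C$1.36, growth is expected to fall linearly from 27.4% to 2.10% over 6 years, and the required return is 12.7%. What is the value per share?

C$22.84

H-model: P₀ = D₀[(1+g_L) + H(g_S−g_L)]/(r−g_L), with H = 6/2 = 3.
P₀ = 1.36 × [(1+0.021) + 3×(0.274−0.021)] / (0.127−0.021)
   = 1.36 × 1.7800 / 0.106 = 22.8377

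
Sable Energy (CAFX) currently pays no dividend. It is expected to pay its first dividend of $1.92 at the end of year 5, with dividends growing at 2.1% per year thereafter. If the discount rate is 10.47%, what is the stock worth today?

$15.40

Deferred-dividend DDM. At t=4 the remaining stream is a growing perpetuity with first payment D_5 = 1.92.
V_4 = D_5/(r−g) = 1.92/(0.1047−0.021) = 22.9391
P₀ = V_4/(1+r)^4 = 22.9391/(1+0.1047)^4 = 15.4028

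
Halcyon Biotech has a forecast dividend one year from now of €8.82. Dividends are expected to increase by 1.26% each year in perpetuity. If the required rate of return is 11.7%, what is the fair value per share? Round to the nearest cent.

€84.48

Gordon growth model: P₀ = D₁/(r − g), with D₁ = 8.82 given directly.
P₀ = 8.8200 / (0.117 − 0.0126) = 8.8200 / 0.1044 = 84.4828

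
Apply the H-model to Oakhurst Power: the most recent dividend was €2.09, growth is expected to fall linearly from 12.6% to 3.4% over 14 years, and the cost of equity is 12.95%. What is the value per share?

€36.72

H-model: P₀ = D₀[(1+g_L) + H(g_S−g_L)]/(r−g_L), with H = 14/2 = 7.
P₀ = 2.09 × [(1+0.034) + 7×(0.126−0.034)] / (0.1295−0.034)
   = 2.09 × 1.6780 / 0.0955 = 36.7227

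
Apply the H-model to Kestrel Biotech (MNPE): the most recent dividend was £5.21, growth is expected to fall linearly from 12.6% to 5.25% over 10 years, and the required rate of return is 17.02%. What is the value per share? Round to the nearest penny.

H-model: P₀ = D₀[(1+g_L) + H(g_S−g_L)]/(r−g_L), with H = 10/2 = 5.
P₀ = 5.21 × [(1+0.0525) + 5×(0.126−0.0525)] / (0.1702−0.0525)
   = 5.21 × 1.4200 / 0.1177 = 62.8564

£62.86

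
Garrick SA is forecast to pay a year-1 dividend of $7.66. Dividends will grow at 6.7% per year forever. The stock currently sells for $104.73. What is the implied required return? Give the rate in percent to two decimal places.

Rearranging the constant-growth DDM: r = D₁/P₀ + g.
r = 7.6600 / 104.73 + 0.067 = 0.07314 + 0.067 = 0.14014

14.01%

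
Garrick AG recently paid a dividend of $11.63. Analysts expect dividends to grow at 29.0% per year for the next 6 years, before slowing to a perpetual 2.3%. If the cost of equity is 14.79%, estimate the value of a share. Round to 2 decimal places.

$298.95

Two-stage DDM. Project D₁…D_6 at 0.29, terminal growth 0.023, discount at r = 0.1479.
D_1 = 15.0027
D_2 = 19.3535
D_3 = 24.9660
D_4 = 32.2061
D_5 = 41.5459
D_6 = 53.5942
Terminal value at t=6: TV = D_7/(r−g) = 54.8269/(0.1479−0.023) = 438.9663
P₀ = 15.0027/(1+0.1479)^1 + 19.3535/(1+0.1479)^2 + 24.9660/(1+0.1479)^3 + 32.2061/(1+0.1479)^4 + 41.5459/(1+0.1479)^5 + 53.5942/(1+0.1479)^6 + 438.9663/(1+0.1479)^6 = 298.9531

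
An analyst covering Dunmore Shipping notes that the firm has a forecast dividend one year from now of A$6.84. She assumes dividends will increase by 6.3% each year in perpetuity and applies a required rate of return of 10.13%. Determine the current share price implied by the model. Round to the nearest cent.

Gordon growth model: P₀ = D₁/(r − g), with D₁ = 6.84 given directly.
P₀ = 6.8400 / (0.1013 − 0.063) = 6.8400 / 0.0383 = 178.5901

A$178.59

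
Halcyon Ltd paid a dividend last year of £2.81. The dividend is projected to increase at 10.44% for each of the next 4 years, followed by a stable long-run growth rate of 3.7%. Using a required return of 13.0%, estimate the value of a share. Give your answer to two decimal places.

£39.21

Two-stage DDM. Project D₁…D_4 at 0.1044, terminal growth 0.037, discount at r = 0.13.
D_1 = 3.1034
D_2 = 3.4274
D_3 = 3.7852
D_4 = 4.1803
Terminal value at t=4: TV = D_5/(r−g) = 4.3350/(0.13−0.037) = 46.6131
P₀ = 3.1034/(1+0.13)^1 + 3.4274/(1+0.13)^2 + 3.7852/(1+0.13)^3 + 4.1803/(1+0.13)^4 + 46.6131/(1+0.13)^4 = 39.2063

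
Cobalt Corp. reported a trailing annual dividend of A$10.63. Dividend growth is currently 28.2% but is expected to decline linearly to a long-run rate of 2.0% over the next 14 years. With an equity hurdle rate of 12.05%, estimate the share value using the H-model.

H-model: P₀ = D₀[(1+g_L) + H(g_S−g_L)]/(r−g_L), with H = 14/2 = 7.
P₀ = 10.63 × [(1+0.02) + 7×(0.282−0.02)] / (0.1205−0.02)
   = 10.63 × 2.8540 / 0.1005 = 301.8708

A$301.87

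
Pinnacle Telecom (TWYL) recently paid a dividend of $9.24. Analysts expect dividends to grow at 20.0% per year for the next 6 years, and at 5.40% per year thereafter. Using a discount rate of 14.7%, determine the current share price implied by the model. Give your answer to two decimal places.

$202.45

Two-stage DDM. Project D₁…D_6 at 0.2, terminal growth 0.054, discount at r = 0.147.
D_1 = 11.0880
D_2 = 13.3056
D_3 = 15.9667
D_4 = 19.1601
D_5 = 22.9921
D_6 = 27.5905
Terminal value at t=6: TV = D_7/(r−g) = 29.0804/(0.147−0.054) = 312.6922
P₀ = 11.0880/(1+0.147)^1 + 13.3056/(1+0.147)^2 + 15.9667/(1+0.147)^3 + 19.1601/(1+0.147)^4 + 22.9921/(1+0.147)^5 + 27.5905/(1+0.147)^6 + 312.6922/(1+0.147)^6 = 202.4503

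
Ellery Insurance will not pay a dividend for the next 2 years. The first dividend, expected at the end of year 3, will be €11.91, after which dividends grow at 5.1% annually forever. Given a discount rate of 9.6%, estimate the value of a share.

Deferred-dividend DDM. At t=2 the remaining stream is a growing perpetuity with first payment D_3 = 11.91.
V_2 = D_3/(r−g) = 11.91/(0.096−0.051) = 264.6667
P₀ = V_2/(1+r)^2 = 264.6667/(1+0.096)^2 = 220.3323

€220.33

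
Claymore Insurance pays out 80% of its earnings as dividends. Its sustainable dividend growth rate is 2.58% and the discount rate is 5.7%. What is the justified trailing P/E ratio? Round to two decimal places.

Justified trailing P/E = b(1+g)/(r−g) = 0.80×(1+0.0258)/(0.057−0.0258) = 26.3026

26.30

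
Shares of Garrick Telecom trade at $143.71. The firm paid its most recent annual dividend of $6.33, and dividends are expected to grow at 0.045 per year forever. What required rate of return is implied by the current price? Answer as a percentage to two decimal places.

Rearranging the constant-growth DDM: r = D₁/P₀ + g.
D₁ = 6.33 × (1 + 0.045) = 6.6148.
r = 6.6148 / 143.71 + 0.045 = 0.04603 + 0.045 = 0.09103

9.10%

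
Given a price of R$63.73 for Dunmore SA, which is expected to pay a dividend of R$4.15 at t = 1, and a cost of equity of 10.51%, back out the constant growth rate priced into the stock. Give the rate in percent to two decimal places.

From P₀ = D₁/(r − g), the implied growth is g = r − D₁/P₀.
g = 0.1051 − 4.15/63.73 = 0.1051 − 0.06512 = 0.03998

4.00%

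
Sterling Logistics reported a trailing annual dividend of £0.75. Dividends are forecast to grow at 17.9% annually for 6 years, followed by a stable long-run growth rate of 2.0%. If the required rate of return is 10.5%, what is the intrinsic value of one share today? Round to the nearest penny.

Two-stage DDM. Project D₁…D_6 at 0.179, terminal growth 0.02, discount at r = 0.105.
D_1 = 0.8842
D_2 = 1.0425
D_3 = 1.2291
D_4 = 1.4492
D_5 = 1.7086
D_6 = 2.0144
Terminal value at t=6: TV = D_7/(r−g) = 2.0547/(0.105−0.02) = 24.1727
P₀ = 0.8842/(1+0.105)^1 + 1.0425/(1+0.105)^2 + 1.2291/(1+0.105)^3 + 1.4492/(1+0.105)^4 + 1.7086/(1+0.105)^5 + 2.0144/(1+0.105)^6 + 24.1727/(1+0.105)^6 = 18.9593

£18.96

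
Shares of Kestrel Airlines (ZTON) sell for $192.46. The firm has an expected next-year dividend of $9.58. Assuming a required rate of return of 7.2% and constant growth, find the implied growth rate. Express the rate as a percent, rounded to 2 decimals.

2.22%

From P₀ = D₁/(r − g), the implied growth is g = r − D₁/P₀.
g = 0.072 − 9.58/192.46 = 0.072 − 0.04978 = 0.02222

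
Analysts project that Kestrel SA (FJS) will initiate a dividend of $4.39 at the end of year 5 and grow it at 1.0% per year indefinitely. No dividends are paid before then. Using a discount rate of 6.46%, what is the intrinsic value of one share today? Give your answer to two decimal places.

$62.59

Deferred-dividend DDM. At t=4 the remaining stream is a growing perpetuity with first payment D_5 = 4.39.
V_4 = D_5/(r−g) = 4.39/(0.0646−0.01) = 80.4029
P₀ = V_4/(1+r)^4 = 80.4029/(1+0.0646)^4 = 62.5930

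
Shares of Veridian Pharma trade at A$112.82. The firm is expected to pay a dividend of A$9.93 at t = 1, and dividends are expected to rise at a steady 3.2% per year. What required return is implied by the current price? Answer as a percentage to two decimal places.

12.00%

Rearranging the constant-growth DDM: r = D₁/P₀ + g.
r = 9.9300 / 112.82 + 0.032 = 0.08802 + 0.032 = 0.12002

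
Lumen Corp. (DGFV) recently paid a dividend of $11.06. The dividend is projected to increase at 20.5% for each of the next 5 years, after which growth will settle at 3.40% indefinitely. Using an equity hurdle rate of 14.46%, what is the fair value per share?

Two-stage DDM. Project D₁…D_5 at 0.205, terminal growth 0.034, discount at r = 0.1446.
D_1 = 13.3273
D_2 = 16.0594
D_3 = 19.3516
D_4 = 23.3186
D_5 = 28.0990
Terminal value at t=5: TV = D_6/(r−g) = 29.0543/(0.1446−0.034) = 262.6974
P₀ = 13.3273/(1+0.1446)^1 + 16.0594/(1+0.1446)^2 + 19.3516/(1+0.1446)^3 + 23.3186/(1+0.1446)^4 + 28.0990/(1+0.1446)^5 + 262.6974/(1+0.1446)^5 = 198.4125

$198.41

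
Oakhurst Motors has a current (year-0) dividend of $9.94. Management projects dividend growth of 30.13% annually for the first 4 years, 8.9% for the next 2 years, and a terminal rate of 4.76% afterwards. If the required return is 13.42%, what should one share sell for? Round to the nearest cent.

Three-stage DDM. Project D₁…D_6; terminal Gordon value at t=6 with g = 0.0476; discount at r = 0.1342.
D_1 = 12.9349
D_2 = 16.8322
D_3 = 21.9038
D_4 = 28.5034
D_5 = 31.0402
D_6 = 33.8027
TV_6 = 35.4117/(0.1342−0.0476) = 408.9116
P₀ = Σ Dₜ/(1+r)ᵗ + TV_6/(1+r)^6 = 281.2262

$281.23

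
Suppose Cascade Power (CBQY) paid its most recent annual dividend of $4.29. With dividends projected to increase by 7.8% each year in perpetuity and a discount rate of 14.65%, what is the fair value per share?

$67.51

Gordon growth model: P₀ = D₁/(r − g). D₁ = 4.29 × (1 + 0.078) = 4.6246.
P₀ = 4.6246 / (0.1465 − 0.078) = 4.6246 / 0.0685 = 67.5127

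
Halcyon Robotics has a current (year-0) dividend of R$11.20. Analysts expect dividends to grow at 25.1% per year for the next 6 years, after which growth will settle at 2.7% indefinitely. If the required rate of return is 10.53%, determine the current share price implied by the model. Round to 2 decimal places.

Two-stage DDM. Project D₁…D_6 at 0.251, terminal growth 0.027, discount at r = 0.1053.
D_1 = 14.0112
D_2 = 17.5280
D_3 = 21.9275
D_4 = 27.4314
D_5 = 34.3166
D_6 = 42.9301
Terminal value at t=6: TV = D_7/(r−g) = 44.0892/(0.1053−0.027) = 563.0806
P₀ = 14.0112/(1+0.1053)^1 + 17.5280/(1+0.1053)^2 + 21.9275/(1+0.1053)^3 + 27.4314/(1+0.1053)^4 + 34.3166/(1+0.1053)^5 + 42.9301/(1+0.1053)^6 + 563.0806/(1+0.1053)^6 = 414.7963

R$414.80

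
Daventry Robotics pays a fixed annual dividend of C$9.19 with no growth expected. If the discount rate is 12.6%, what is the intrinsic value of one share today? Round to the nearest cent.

C$72.94

Zero-growth DDM (perpetuity): P₀ = D/r = 9.19 / 0.126 = 72.9365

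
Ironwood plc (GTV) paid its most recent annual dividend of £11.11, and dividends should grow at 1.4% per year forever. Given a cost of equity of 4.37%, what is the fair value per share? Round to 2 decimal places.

Gordon growth model: P₀ = D₁/(r − g). D₁ = 11.11 × (1 + 0.014) = 11.2655.
P₀ = 11.2655 / (0.0437 − 0.014) = 11.2655 / 0.0297 = 379.3111

£379.31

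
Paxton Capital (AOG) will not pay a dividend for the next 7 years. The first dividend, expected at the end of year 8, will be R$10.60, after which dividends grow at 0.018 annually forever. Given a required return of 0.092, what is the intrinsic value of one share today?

Deferred-dividend DDM. At t=7 the remaining stream is a growing perpetuity with first payment D_8 = 10.60.
V_7 = D_8/(r−g) = 10.60/(0.092−0.018) = 143.2432
P₀ = V_7/(1+r)^7 = 143.2432/(1+0.092)^7 = 77.3599

R$77.36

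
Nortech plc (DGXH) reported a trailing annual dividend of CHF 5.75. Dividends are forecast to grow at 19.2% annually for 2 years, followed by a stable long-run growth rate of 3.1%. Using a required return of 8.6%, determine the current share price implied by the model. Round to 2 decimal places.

Two-stage DDM. Project D₁…D_2 at 0.192, terminal growth 0.031, discount at r = 0.086.
D_1 = 6.8540
D_2 = 8.1700
Terminal value at t=2: TV = D_3/(r−g) = 8.4232/(0.086−0.031) = 153.1498
P₀ = 6.8540/(1+0.086)^1 + 8.1700/(1+0.086)^2 + 153.1498/(1+0.086)^2 = 143.0929

CHF 143.09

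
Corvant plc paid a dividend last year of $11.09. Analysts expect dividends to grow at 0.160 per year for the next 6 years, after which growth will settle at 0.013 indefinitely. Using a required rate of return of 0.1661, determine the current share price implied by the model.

Two-stage DDM. Project D₁…D_6 at 0.16, terminal growth 0.013, discount at r = 0.1661.
D_1 = 12.8644
D_2 = 14.9227
D_3 = 17.3103
D_4 = 20.0800
D_5 = 23.2928
D_6 = 27.0196
Terminal value at t=6: TV = D_7/(r−g) = 27.3709/(0.1661−0.013) = 178.7779
P₀ = 12.8644/(1+0.1661)^1 + 14.9227/(1+0.1661)^2 + 17.3103/(1+0.1661)^3 + 20.0800/(1+0.1661)^4 + 23.2928/(1+0.1661)^5 + 27.0196/(1+0.1661)^6 + 178.7779/(1+0.1661)^6 = 136.4371

$136.44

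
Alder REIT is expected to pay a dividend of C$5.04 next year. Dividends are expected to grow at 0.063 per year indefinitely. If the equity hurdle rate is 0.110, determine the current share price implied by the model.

C$107.23

Gordon growth model: P₀ = D₁/(r − g), with D₁ = 5.04 given directly.
P₀ = 5.0400 / (0.11 − 0.063) = 5.0400 / 0.047 = 107.2340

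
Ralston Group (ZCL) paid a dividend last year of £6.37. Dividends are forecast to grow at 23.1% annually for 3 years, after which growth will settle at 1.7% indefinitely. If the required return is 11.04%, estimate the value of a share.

Two-stage DDM. Project D₁…D_3 at 0.231, terminal growth 0.017, discount at r = 0.1104.
D_1 = 7.8415
D_2 = 9.6528
D_3 = 11.8827
Terminal value at t=3: TV = D_4/(r−g) = 12.0847/(0.1104−0.017) = 129.3861
P₀ = 7.8415/(1+0.1104)^1 + 9.6528/(1+0.1104)^2 + 11.8827/(1+0.1104)^3 + 129.3861/(1+0.1104)^3 = 118.0736

£118.07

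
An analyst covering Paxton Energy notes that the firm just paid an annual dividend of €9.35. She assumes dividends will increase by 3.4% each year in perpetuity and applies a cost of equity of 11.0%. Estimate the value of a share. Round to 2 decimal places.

Gordon growth model: P₀ = D₁/(r − g). D₁ = 9.35 × (1 + 0.034) = 9.6679.
P₀ = 9.6679 / (0.11 − 0.034) = 9.6679 / 0.076 = 127.2092

€127.21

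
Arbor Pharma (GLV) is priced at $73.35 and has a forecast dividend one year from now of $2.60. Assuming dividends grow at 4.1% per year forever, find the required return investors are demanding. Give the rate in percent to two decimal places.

Rearranging the constant-growth DDM: r = D₁/P₀ + g.
r = 2.6000 / 73.35 + 0.041 = 0.03545 + 0.041 = 0.07645

7.64%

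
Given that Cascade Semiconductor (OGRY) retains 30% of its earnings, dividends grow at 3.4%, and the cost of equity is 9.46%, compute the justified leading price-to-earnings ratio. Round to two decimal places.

Payout ratio b = 1 − 0.30 = 0.70.
Justified leading P/E = b/(r−g) = 0.70/(0.0946−0.034) = 11.5512

11.55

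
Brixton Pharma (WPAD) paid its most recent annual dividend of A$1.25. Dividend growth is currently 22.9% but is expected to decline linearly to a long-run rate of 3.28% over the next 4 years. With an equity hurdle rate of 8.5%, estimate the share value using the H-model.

A$34.13

H-model: P₀ = D₀[(1+g_L) + H(g_S−g_L)]/(r−g_L), with H = 4/2 = 2.
P₀ = 1.25 × [(1+0.0328) + 2×(0.229−0.0328)] / (0.085−0.0328)
   = 1.25 × 1.4252 / 0.0522 = 34.1284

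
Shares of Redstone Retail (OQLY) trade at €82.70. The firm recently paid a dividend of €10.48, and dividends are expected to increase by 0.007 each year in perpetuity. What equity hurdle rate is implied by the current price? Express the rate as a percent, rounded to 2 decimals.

13.46%

Rearranging the constant-growth DDM: r = D₁/P₀ + g.
D₁ = 10.48 × (1 + 0.007) = 10.5534.
r = 10.5534 / 82.70 + 0.007 = 0.12761 + 0.007 = 0.13461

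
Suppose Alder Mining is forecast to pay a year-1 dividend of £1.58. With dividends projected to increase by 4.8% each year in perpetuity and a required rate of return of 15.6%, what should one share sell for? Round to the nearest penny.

£14.63

Gordon growth model: P₀ = D₁/(r − g), with D₁ = 1.58 given directly.
P₀ = 1.5800 / (0.156 − 0.048) = 1.5800 / 0.108 = 14.6296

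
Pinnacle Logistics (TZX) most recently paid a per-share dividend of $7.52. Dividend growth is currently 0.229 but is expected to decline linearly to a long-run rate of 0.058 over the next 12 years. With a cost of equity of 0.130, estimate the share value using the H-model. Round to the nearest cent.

H-model: P₀ = D₀[(1+g_L) + H(g_S−g_L)]/(r−g_L), with H = 12/2 = 6.
P₀ = 7.52 × [(1+0.058) + 6×(0.229−0.058)] / (0.13−0.058)
   = 7.52 × 2.0840 / 0.072 = 217.6622

$217.66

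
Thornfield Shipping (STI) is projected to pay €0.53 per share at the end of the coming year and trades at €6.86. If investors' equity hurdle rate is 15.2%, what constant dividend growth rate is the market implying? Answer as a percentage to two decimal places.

From P₀ = D₁/(r − g), the implied growth is g = r − D₁/P₀.
g = 0.152 − 0.53/6.86 = 0.152 − 0.07726 = 0.07474

7.47%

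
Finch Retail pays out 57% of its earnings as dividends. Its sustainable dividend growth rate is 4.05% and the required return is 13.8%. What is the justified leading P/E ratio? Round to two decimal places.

5.85

Justified leading P/E = b/(r−g) = 0.57/(0.138−0.0405) = 5.8462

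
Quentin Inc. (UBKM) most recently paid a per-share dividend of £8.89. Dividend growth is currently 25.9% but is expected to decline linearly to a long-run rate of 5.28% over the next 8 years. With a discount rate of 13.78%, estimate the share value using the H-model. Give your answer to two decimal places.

H-model: P₀ = D₀[(1+g_L) + H(g_S−g_L)]/(r−g_L), with H = 8/2 = 4.
P₀ = 8.89 × [(1+0.0528) + 4×(0.259−0.0528)] / (0.1378−0.0528)
   = 8.89 × 1.8776 / 0.085 = 196.3749

£196.37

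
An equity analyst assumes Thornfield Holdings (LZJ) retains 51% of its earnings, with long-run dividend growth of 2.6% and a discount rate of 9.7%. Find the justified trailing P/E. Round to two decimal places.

7.08

Payout ratio b = 1 − 0.51 = 0.49.
Justified trailing P/E = b(1+g)/(r−g) = 0.49×(1+0.026)/(0.097−0.026) = 7.0808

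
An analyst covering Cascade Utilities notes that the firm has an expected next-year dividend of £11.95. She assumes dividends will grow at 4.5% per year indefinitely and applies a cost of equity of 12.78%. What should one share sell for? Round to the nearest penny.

£144.32

Gordon growth model: P₀ = D₁/(r − g), with D₁ = 11.95 given directly.
P₀ = 11.9500 / (0.1278 − 0.045) = 11.9500 / 0.0828 = 144.3237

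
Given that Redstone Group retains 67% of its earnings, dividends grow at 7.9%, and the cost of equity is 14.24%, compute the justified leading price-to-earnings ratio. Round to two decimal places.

5.21

Payout ratio b = 1 − 0.67 = 0.33.
Justified leading P/E = b/(r−g) = 0.33/(0.1424−0.079) = 5.2050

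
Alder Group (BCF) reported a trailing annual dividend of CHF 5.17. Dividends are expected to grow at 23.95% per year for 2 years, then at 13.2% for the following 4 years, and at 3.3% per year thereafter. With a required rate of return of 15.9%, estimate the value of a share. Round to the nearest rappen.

Three-stage DDM. Project D₁…D_6; terminal Gordon value at t=6 with g = 0.033; discount at r = 0.159.
D_1 = 6.4082
D_2 = 7.9430
D_3 = 8.9915
D_4 = 10.1783
D_5 = 11.5219
D_6 = 13.0428
TV_6 = 13.4732/(0.159−0.033) = 106.9299
P₀ = Σ Dₜ/(1+r)ᵗ + TV_6/(1+r)^6 = 77.8651

CHF 77.87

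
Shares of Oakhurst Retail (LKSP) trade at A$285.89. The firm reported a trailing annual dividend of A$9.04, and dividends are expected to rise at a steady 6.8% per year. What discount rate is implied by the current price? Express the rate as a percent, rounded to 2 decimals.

10.18%

Rearranging the constant-growth DDM: r = D₁/P₀ + g.
D₁ = 9.04 × (1 + 0.068) = 9.6547.
r = 9.6547 / 285.89 + 0.068 = 0.03377 + 0.068 = 0.10177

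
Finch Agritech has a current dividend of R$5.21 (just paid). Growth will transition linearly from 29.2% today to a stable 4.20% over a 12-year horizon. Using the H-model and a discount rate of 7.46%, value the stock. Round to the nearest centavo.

H-model: P₀ = D₀[(1+g_L) + H(g_S−g_L)]/(r−g_L), with H = 12/2 = 6.
P₀ = 5.21 × [(1+0.042) + 6×(0.292−0.042)] / (0.0746−0.042)
   = 5.21 × 2.5420 / 0.0326 = 406.2521

R$406.25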